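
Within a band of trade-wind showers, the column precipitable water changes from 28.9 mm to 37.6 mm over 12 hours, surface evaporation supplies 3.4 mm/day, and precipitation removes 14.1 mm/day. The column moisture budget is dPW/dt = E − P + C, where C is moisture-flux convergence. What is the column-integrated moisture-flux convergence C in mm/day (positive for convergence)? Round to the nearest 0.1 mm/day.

dPW/dt = (37.6 − 28.9) mm / (12/24 day) = +17.400 mm/day.
C = dPW/dt − E + P = (+17.400) − 3.4 + 14.1 = 28.1 mm/day.

C ≈ 28.1 mm/day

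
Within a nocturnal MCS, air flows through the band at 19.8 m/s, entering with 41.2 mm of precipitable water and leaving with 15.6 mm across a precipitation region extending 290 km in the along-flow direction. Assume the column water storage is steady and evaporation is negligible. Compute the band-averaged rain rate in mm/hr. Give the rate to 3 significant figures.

R ≈ 6.29 mm/hr

Column moisture flux per unit crosswind length is F = V × PW.
Inflow: F_in = 19.8 × 41.2 = 815.76 mm·m/s
Outflow: F_out = 19.8 × 15.6 = 308.88 mm·m/s
Steady-state rate R = (F_in − F_out)/L = (815.76 − 308.88) / 290000 m = 1.748e-03 mm/s.
R = 1.748e-03 × 3600 = 6.29 mm/hr.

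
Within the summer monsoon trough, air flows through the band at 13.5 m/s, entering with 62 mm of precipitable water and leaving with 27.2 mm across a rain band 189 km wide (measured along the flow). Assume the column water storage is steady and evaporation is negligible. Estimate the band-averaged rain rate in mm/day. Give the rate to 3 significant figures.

Column moisture flux per unit crosswind length is F = V × PW.
Inflow: F_in = 13.5 × 62 = 837 mm·m/s
Outflow: F_out = 13.5 × 27.2 = 367.2 mm·m/s
Steady-state rate R = (F_in − F_out)/L = (837 − 367.2) / 189000 m = 2.486e-03 mm/s.
R = 2.486e-03 × 3600 × 24 = 215 mm/day.

R ≈ 215 mm/day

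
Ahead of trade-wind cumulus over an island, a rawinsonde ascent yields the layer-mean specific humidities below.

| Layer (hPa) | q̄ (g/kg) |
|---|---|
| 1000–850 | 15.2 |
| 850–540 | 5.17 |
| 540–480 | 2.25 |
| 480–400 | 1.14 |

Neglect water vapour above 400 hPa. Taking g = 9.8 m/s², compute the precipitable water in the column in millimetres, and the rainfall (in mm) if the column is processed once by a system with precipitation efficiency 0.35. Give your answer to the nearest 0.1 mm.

Precipitable water is the column-integrated vapour mass per unit area: PW = (1/g) Σ q̄ Δp, with q in kg/kg and Δp in Pa (1 kg/m² of water = 1 mm).
Layer 1000–850 hPa: Δp = 150 hPa = 15000 Pa, q̄ = 0.0152 kg/kg → 0.0152 × 15000 / 9.8 = 23.27 mm
Layer 850–540 hPa: Δp = 310 hPa = 31000 Pa, q̄ = 0.00517 kg/kg → 0.00517 × 31000 / 9.8 = 16.35 mm
Layer 540–480 hPa: Δp = 60 hPa = 6000 Pa, q̄ = 0.00225 kg/kg → 0.00225 × 6000 / 9.8 = 1.38 mm
Layer 480–400 hPa: Δp = 80 hPa = 8000 Pa, q̄ = 0.00114 kg/kg → 0.00114 × 8000 / 9.8 = 0.93 mm
PW = 23.27 + 16.35 + 1.38 + 0.93 = 41.93 ≈ 41.9 mm.
Rainfall = ε × PW = 0.35 × 41.9 = 14.7 mm.

PW ≈ 41.9 mm; rainfall ≈ 14.7 mm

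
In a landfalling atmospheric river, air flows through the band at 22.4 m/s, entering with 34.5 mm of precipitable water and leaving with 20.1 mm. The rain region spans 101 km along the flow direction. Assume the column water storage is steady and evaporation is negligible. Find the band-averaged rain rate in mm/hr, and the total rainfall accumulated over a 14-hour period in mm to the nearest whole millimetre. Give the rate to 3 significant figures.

Column moisture flux per unit crosswind length is F = V × PW.
Inflow: F_in = 22.4 × 34.5 = 772.8 mm·m/s
Outflow: F_out = 22.4 × 20.1 = 450.24 mm·m/s
Steady-state rate R = (F_in − F_out)/L = (772.8 − 450.24) / 101000 m = 3.194e-03 mm/s.
R = 3.194e-03 × 3600 = 11.5 mm/hr.
Over 14 h: total = 11.5 × 14 = 161 mm.

R ≈ 11.5 mm/hr; total ≈ 161 mm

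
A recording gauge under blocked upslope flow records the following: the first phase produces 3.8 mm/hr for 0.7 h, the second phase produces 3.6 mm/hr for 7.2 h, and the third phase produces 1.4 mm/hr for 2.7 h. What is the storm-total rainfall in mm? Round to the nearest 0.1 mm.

Total = Σ Rᵢ Δtᵢ = 3.8 × 0.7 + 3.6 × 7.2 + 1.4 × 2.7
      = 2.66 + 25.92 + 3.78 = 32.4 mm.

total ≈ 32.4 mm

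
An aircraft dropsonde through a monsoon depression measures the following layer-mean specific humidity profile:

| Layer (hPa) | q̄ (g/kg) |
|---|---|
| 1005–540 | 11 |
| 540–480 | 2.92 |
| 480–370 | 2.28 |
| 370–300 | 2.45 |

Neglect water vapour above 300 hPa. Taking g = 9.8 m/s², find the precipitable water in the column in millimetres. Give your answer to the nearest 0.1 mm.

Precipitable water is the column-integrated vapour mass per unit area: PW = (1/g) Σ q̄ Δp, with q in kg/kg and Δp in Pa (1 kg/m² of water = 1 mm).
Layer 1005–540 hPa: Δp = 465 hPa = 46500 Pa, q̄ = 0.011 kg/kg → 0.011 × 46500 / 9.8 = 52.19 mm
Layer 540–480 hPa: Δp = 60 hPa = 6000 Pa, q̄ = 0.00292 kg/kg → 0.00292 × 6000 / 9.8 = 1.79 mm
Layer 480–370 hPa: Δp = 110 hPa = 11000 Pa, q̄ = 0.00228 kg/kg → 0.00228 × 11000 / 9.8 = 2.56 mm
Layer 370–300 hPa: Δp = 70 hPa = 7000 Pa, q̄ = 0.00245 kg/kg → 0.00245 × 7000 / 9.8 = 1.75 mm
PW = 52.19 + 1.79 + 2.56 + 1.75 = 58.29 ≈ 58.3 mm.

PW ≈ 58.3 mm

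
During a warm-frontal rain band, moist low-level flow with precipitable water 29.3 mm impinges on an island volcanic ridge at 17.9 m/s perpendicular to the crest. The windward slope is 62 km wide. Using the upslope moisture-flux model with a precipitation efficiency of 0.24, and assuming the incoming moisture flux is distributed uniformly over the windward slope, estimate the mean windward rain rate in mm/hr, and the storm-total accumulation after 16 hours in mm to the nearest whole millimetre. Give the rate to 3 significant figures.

R ≈ 7.31 mm/hr; total ≈ 117 mm

Incoming column moisture flux per unit ridge length: F = V × PW = 17.9 × 29.3 = 524.47 mm·m/s.
Spread over the 62 km slope with efficiency ε = 0.24: R = ε·F/W = 0.24 × 524.47 / 62000 m = 2.030e-03 mm/s.
R = 2.030e-03 × 3600 = 7.31 mm/hr.
Over 16 h: total = 7.31 × 16 = 116.96 ≈ 117 mm.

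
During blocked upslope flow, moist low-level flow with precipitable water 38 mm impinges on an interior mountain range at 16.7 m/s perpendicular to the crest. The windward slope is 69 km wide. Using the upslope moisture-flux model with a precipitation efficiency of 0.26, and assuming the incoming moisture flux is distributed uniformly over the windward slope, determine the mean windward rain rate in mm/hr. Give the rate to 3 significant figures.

R ≈ 8.61 mm/hr

Incoming column moisture flux per unit ridge length: F = V × PW = 16.7 × 38 = 634.6 mm·m/s.
Spread over the 69 km slope with efficiency ε = 0.26: R = ε·F/W = 0.26 × 634.6 / 69000 m = 2.391e-03 mm/s.
R = 2.391e-03 × 3600 = 8.61 mm/hr.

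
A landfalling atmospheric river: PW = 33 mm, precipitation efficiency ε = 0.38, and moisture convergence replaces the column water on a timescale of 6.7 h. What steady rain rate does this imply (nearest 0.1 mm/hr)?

R ≈ 1.9 mm/hr

Each overturning extracts ε × PW = 0.38 × 33 = 12.54 mm.
Rate = ε·PW / τ = 12.54 / 6.7 h = 1.9 mm/hr.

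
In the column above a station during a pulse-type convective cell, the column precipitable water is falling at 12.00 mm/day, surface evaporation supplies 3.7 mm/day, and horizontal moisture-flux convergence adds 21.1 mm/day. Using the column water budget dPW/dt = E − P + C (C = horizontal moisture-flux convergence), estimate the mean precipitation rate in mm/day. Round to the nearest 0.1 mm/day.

P ≈ 36.8 mm/day

dPW/dt = -12.00 mm/day.
P = E + C − dPW/dt = 3.7 + (21.1) − (-12.00) = 36.8 mm/day.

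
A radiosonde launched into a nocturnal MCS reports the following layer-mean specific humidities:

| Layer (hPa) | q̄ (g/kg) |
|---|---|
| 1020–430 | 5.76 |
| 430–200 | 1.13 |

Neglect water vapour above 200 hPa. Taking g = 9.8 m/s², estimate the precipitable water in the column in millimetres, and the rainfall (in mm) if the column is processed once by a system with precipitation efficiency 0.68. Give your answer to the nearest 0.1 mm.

Precipitable water is the column-integrated vapour mass per unit area: PW = (1/g) Σ q̄ Δp, with q in kg/kg and Δp in Pa (1 kg/m² of water = 1 mm).
Layer 1020–430 hPa: Δp = 590 hPa = 59000 Pa, q̄ = 0.00576 kg/kg → 0.00576 × 59000 / 9.8 = 34.68 mm
Layer 430–200 hPa: Δp = 230 hPa = 23000 Pa, q̄ = 0.00113 kg/kg → 0.00113 × 23000 / 9.8 = 2.65 mm
PW = 34.68 + 2.65 = 37.33 ≈ 37.3 mm.
Rainfall = ε × PW = 0.68 × 37.3 = 25.4 mm.

PW ≈ 37.3 mm; rainfall ≈ 25.4 mm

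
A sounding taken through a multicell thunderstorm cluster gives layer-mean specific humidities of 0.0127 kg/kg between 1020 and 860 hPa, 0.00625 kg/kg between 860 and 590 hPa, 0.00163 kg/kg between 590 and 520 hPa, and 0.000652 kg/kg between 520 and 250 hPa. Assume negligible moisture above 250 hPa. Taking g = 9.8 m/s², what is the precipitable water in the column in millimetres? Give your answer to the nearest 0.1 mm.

Precipitable water is the column-integrated vapour mass per unit area: PW = (1/g) Σ q̄ Δp, with q in kg/kg and Δp in Pa (1 kg/m² of water = 1 mm).
Layer 1020–860 hPa: Δp = 160 hPa = 16000 Pa, q̄ = 0.0127 kg/kg → 0.0127 × 16000 / 9.8 = 20.73 mm
Layer 860–590 hPa: Δp = 270 hPa = 27000 Pa, q̄ = 0.00625 kg/kg → 0.00625 × 27000 / 9.8 = 17.22 mm
Layer 590–520 hPa: Δp = 70 hPa = 7000 Pa, q̄ = 0.00163 kg/kg → 0.00163 × 7000 / 9.8 = 1.16 mm
Layer 520–250 hPa: Δp = 270 hPa = 27000 Pa, q̄ = 0.000652 kg/kg → 0.000652 × 27000 / 9.8 = 1.80 mm
PW = 20.73 + 17.22 + 1.16 + 1.80 = 40.91 ≈ 40.9 mm.

PW ≈ 40.9 mm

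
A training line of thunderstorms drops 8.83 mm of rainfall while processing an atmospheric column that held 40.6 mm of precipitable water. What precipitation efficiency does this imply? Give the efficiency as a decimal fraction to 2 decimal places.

ε ≈ 0.22

ε = rainfall / PW = 8.83 / 40.6 = 0.22.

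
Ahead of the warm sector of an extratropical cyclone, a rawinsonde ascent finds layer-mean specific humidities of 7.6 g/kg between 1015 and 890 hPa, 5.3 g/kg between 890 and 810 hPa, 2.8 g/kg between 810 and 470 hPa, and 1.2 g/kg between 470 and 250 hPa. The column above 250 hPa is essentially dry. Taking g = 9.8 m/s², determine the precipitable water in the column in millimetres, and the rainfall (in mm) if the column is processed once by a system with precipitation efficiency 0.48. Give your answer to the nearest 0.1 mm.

PW ≈ 26.4 mm; rainfall ≈ 12.7 mm

Precipitable water is the column-integrated vapour mass per unit area: PW = (1/g) Σ q̄ Δp, with q in kg/kg and Δp in Pa (1 kg/m² of water = 1 mm).
Layer 1015–890 hPa: Δp = 125 hPa = 12500 Pa, q̄ = 0.0076 kg/kg → 0.0076 × 12500 / 9.8 = 9.69 mm
Layer 890–810 hPa: Δp = 80 hPa = 8000 Pa, q̄ = 0.0053 kg/kg → 0.0053 × 8000 / 9.8 = 4.33 mm
Layer 810–470 hPa: Δp = 340 hPa = 34000 Pa, q̄ = 0.0028 kg/kg → 0.0028 × 34000 / 9.8 = 9.71 mm
Layer 470–250 hPa: Δp = 220 hPa = 22000 Pa, q̄ = 0.0012 kg/kg → 0.0012 × 22000 / 9.8 = 2.69 mm
PW = 9.69 + 4.33 + 9.71 + 2.69 = 26.42 ≈ 26.4 mm.
Rainfall = ε × PW = 0.48 × 26.4 = 12.7 mm.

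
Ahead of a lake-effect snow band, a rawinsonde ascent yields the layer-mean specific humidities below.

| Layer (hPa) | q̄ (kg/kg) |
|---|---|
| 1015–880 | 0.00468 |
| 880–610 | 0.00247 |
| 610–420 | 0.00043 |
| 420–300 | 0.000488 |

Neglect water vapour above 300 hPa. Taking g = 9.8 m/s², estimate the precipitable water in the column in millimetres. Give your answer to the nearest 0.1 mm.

Precipitable water is the column-integrated vapour mass per unit area: PW = (1/g) Σ q̄ Δp, with q in kg/kg and Δp in Pa (1 kg/m² of water = 1 mm).
Layer 1015–880 hPa: Δp = 135 hPa = 13500 Pa, q̄ = 0.00468 kg/kg → 0.00468 × 13500 / 9.8 = 6.45 mm
Layer 880–610 hPa: Δp = 270 hPa = 27000 Pa, q̄ = 0.00247 kg/kg → 0.00247 × 27000 / 9.8 = 6.81 mm
Layer 610–420 hPa: Δp = 190 hPa = 19000 Pa, q̄ = 0.00043 kg/kg → 0.00043 × 19000 / 9.8 = 0.83 mm
Layer 420–300 hPa: Δp = 120 hPa = 12000 Pa, q̄ = 0.000488 kg/kg → 0.000488 × 12000 / 9.8 = 0.60 mm
PW = 6.45 + 6.81 + 0.83 + 0.60 = 14.69 ≈ 14.7 mm.

PW ≈ 14.7 mm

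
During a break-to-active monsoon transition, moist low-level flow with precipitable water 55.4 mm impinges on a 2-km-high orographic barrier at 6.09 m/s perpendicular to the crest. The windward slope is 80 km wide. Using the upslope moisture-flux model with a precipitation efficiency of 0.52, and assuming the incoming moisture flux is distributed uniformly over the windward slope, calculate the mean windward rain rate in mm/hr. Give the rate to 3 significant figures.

Incoming column moisture flux per unit ridge length: F = V × PW = 6.09 × 55.4 = 337.386 mm·m/s.
Spread over the 80 km slope with efficiency ε = 0.52: R = ε·F/W = 0.52 × 337.386 / 80000 m = 2.193e-03 mm/s.
R = 2.193e-03 × 3600 = 7.89 mm/hr.

R ≈ 7.89 mm/hr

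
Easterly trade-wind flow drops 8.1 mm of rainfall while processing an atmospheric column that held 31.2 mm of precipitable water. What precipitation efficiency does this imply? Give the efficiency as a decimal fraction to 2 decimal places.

ε ≈ 0.26

ε = rainfall / PW = 8.1 / 31.2 = 0.26.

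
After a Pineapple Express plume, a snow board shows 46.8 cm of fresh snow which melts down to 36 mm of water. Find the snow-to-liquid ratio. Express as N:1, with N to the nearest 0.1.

ratio ≈ 13.0

Ratio = snow depth / SWE = 468 mm / 36 mm = 13.0, i.e. 13.0:1.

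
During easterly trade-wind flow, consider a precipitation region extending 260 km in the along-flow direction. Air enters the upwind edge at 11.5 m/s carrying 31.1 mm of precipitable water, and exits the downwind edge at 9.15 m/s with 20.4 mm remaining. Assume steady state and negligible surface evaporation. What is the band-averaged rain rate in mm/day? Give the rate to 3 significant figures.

Column moisture flux per unit crosswind length is F = V × PW.
Inflow: F_in = 11.5 × 31.1 = 357.65 mm·m/s
Outflow: F_out = 9.15 × 20.4 = 186.66 mm·m/s
Steady-state rate R = (F_in − F_out)/L = (357.65 − 186.66) / 260000 m = 6.577e-04 mm/s.
R = 6.577e-04 × 3600 × 24 = 56.8 mm/day.

R ≈ 56.8 mm/day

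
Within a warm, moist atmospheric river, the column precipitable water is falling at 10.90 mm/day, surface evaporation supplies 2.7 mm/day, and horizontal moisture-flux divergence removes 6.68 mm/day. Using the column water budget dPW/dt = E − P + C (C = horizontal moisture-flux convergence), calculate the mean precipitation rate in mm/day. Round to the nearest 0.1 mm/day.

dPW/dt = -10.90 mm/day.
P = E + C − dPW/dt = 2.7 + (-6.68) − (-10.90) = 6.9 mm/day.

P ≈ 6.9 mm/day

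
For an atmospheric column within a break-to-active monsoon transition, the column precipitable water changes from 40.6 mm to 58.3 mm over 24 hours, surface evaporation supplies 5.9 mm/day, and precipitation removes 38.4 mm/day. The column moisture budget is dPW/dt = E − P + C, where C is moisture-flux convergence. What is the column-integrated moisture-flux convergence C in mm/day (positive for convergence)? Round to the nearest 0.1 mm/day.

dPW/dt = (58.3 − 40.6) mm / (24/24 day) = +17.700 mm/day.
C = dPW/dt − E + P = (+17.700) − 5.9 + 38.4 = 50.2 mm/day.

C ≈ 50.2 mm/day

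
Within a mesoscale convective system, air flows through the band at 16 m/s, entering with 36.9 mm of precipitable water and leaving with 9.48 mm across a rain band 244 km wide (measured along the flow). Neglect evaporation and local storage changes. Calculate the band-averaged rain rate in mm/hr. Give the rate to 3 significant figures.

R ≈ 6.47 mm/hr

Column moisture flux per unit crosswind length is F = V × PW.
Inflow: F_in = 16 × 36.9 = 590.4 mm·m/s
Outflow: F_out = 16 × 9.48 = 151.68 mm·m/s
Steady-state rate R = (F_in − F_out)/L = (590.4 − 151.68) / 244000 m = 1.798e-03 mm/s.
R = 1.798e-03 × 3600 = 6.47 mm/hr.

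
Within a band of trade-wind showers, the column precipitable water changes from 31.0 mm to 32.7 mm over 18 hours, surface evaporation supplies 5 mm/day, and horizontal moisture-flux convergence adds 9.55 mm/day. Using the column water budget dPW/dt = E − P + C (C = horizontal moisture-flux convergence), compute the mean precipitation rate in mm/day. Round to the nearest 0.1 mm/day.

dPW/dt = (32.7 − 31.0) mm / (18/24 day) = +2.267 mm/day.
P = E + C − dPW/dt = 5 + (9.55) − (+2.267) = 12.3 mm/day.

P ≈ 12.3 mm/day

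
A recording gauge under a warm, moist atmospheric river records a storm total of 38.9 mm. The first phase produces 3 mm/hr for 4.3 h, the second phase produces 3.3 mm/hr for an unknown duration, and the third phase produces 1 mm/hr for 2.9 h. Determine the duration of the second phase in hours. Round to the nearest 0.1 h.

duration ≈ 7.0 h

Known phases: 3 × 4.3 + 1 × 2.9 = 12.9 + 2.9 = 15.8 mm.
Remaining depth = 38.9 − 15.8 = 23.1 mm.
Duration = 23.1 / 3.3 = 7.0 h.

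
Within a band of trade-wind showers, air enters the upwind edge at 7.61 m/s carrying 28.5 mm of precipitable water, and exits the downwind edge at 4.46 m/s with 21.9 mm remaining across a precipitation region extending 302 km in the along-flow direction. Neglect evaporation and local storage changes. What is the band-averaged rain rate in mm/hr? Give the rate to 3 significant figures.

R ≈ 1.42 mm/hr

Column moisture flux per unit crosswind length is F = V × PW.
Inflow: F_in = 7.61 × 28.5 = 216.885 mm·m/s
Outflow: F_out = 4.46 × 21.9 = 97.674 mm·m/s
Steady-state rate R = (F_in − F_out)/L = (216.885 − 97.674) / 302000 m = 3.947e-04 mm/s.
R = 3.947e-04 × 3600 = 1.42 mm/hr.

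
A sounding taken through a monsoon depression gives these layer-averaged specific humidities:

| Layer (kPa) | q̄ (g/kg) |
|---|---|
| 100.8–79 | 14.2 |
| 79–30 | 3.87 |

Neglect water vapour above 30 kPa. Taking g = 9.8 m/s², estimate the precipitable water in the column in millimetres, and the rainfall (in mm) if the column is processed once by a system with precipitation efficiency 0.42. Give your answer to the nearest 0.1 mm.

PW ≈ 50.9 mm; rainfall ≈ 21.4 mm

Precipitable water is the column-integrated vapour mass per unit area: PW = (1/g) Σ q̄ Δp, with q in kg/kg and Δp in Pa (1 kg/m² of water = 1 mm).
Layer 100.8–79 kPa: Δp = 218 hPa = 21800 Pa, q̄ = 0.0142 kg/kg → 0.0142 × 21800 / 9.8 = 31.59 mm
Layer 79–30 kPa: Δp = 490 hPa = 49000 Pa, q̄ = 0.00387 kg/kg → 0.00387 × 49000 / 9.8 = 19.35 mm
PW = 31.59 + 19.35 = 50.94 ≈ 50.9 mm.
Rainfall = ε × PW = 0.42 × 50.9 = 21.4 mm.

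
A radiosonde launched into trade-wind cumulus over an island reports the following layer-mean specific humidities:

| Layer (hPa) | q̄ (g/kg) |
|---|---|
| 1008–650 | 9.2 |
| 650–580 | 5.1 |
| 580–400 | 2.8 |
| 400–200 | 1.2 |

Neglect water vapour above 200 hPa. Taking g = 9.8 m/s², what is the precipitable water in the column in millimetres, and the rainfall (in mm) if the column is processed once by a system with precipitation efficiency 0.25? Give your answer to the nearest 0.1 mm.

PW ≈ 44.8 mm; rainfall ≈ 11.2 mm

Precipitable water is the column-integrated vapour mass per unit area: PW = (1/g) Σ q̄ Δp, with q in kg/kg and Δp in Pa (1 kg/m² of water = 1 mm).
Layer 1008–650 hPa: Δp = 358 hPa = 35800 Pa, q̄ = 0.0092 kg/kg → 0.0092 × 35800 / 9.8 = 33.61 mm
Layer 650–580 hPa: Δp = 70 hPa = 7000 Pa, q̄ = 0.0051 kg/kg → 0.0051 × 7000 / 9.8 = 3.64 mm
Layer 580–400 hPa: Δp = 180 hPa = 18000 Pa, q̄ = 0.0028 kg/kg → 0.0028 × 18000 / 9.8 = 5.14 mm
Layer 400–200 hPa: Δp = 200 hPa = 20000 Pa, q̄ = 0.0012 kg/kg → 0.0012 × 20000 / 9.8 = 2.45 mm
PW = 33.61 + 3.64 + 5.14 + 2.45 = 44.84 ≈ 44.8 mm.
Rainfall = ε × PW = 0.25 × 44.8 = 11.2 mm.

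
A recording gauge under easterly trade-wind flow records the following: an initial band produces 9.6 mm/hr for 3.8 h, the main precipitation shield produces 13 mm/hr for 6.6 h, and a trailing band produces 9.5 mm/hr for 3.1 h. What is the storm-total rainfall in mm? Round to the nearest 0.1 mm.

total ≈ 151.7 mm

Total = Σ Rᵢ Δtᵢ = 9.6 × 3.8 + 13 × 6.6 + 9.5 × 3.1
      = 36.48 + 85.8 + 29.45 = 151.7 mm.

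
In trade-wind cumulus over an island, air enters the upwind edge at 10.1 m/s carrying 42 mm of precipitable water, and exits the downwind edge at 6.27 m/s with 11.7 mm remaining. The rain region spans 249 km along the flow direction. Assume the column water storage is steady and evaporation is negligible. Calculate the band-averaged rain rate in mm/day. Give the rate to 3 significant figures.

Column moisture flux per unit crosswind length is F = V × PW.
Inflow: F_in = 10.1 × 42 = 424.2 mm·m/s
Outflow: F_out = 6.27 × 11.7 = 73.359 mm·m/s
Steady-state rate R = (F_in − F_out)/L = (424.2 − 73.359) / 249000 m = 1.409e-03 mm/s.
R = 1.409e-03 × 3600 × 24 = 122 mm/day.

R ≈ 122 mm/day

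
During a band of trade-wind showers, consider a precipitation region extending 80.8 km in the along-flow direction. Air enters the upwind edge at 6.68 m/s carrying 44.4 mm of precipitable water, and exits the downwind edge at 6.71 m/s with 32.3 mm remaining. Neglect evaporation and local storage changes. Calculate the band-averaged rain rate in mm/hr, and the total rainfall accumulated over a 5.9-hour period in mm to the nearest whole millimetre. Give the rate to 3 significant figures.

Column moisture flux per unit crosswind length is F = V × PW.
Inflow: F_in = 6.68 × 44.4 = 296.592 mm·m/s
Outflow: F_out = 6.71 × 32.3 = 216.733 mm·m/s
Steady-state rate R = (F_in − F_out)/L = (296.592 − 216.733) / 80800 m = 9.884e-04 mm/s.
R = 9.884e-04 × 3600 = 3.56 mm/hr.
Over 5.9 h: total = 3.56 × 5.9 = 21.004 ≈ 21 mm.

R ≈ 3.56 mm/hr; total ≈ 21 mm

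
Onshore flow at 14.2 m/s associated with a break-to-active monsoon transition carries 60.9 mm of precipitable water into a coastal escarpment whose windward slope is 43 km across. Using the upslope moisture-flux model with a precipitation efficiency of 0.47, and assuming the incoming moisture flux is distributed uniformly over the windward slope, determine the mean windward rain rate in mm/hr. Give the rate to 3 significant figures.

R ≈ 34.0 mm/hr

Incoming column moisture flux per unit ridge length: F = V × PW = 14.2 × 60.9 = 864.78 mm·m/s.
Spread over the 43 km slope with efficiency ε = 0.47: R = ε·F/W = 0.47 × 864.78 / 43000 m = 9.452e-03 mm/s.
R = 9.452e-03 × 3600 = 34.0 mm/hr.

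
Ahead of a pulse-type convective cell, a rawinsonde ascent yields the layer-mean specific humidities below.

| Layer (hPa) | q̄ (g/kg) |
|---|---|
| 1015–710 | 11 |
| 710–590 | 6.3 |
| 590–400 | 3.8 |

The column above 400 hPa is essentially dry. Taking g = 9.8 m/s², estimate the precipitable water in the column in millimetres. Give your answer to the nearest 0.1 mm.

Precipitable water is the column-integrated vapour mass per unit area: PW = (1/g) Σ q̄ Δp, with q in kg/kg and Δp in Pa (1 kg/m² of water = 1 mm).
Layer 1015–710 hPa: Δp = 305 hPa = 30500 Pa, q̄ = 0.011 kg/kg → 0.011 × 30500 / 9.8 = 34.23 mm
Layer 710–590 hPa: Δp = 120 hPa = 12000 Pa, q̄ = 0.0063 kg/kg → 0.0063 × 12000 / 9.8 = 7.71 mm
Layer 590–400 hPa: Δp = 190 hPa = 19000 Pa, q̄ = 0.0038 kg/kg → 0.0038 × 19000 / 9.8 = 7.37 mm
PW = 34.23 + 7.71 + 7.37 = 49.31 ≈ 49.3 mm.

PW ≈ 49.3 mm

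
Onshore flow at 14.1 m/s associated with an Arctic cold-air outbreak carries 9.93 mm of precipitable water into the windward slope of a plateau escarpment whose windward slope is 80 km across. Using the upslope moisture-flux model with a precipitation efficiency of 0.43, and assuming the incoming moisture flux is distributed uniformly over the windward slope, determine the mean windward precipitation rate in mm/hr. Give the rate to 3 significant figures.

Incoming column moisture flux per unit ridge length: F = V × PW = 14.1 × 9.93 = 140.013 mm·m/s.
Spread over the 80 km slope with efficiency ε = 0.43: R = ε·F/W = 0.43 × 140.013 / 80000 m = 7.526e-04 mm/s.
R = 7.526e-04 × 3600 = 2.71 mm/hr.

R ≈ 2.71 mm/hr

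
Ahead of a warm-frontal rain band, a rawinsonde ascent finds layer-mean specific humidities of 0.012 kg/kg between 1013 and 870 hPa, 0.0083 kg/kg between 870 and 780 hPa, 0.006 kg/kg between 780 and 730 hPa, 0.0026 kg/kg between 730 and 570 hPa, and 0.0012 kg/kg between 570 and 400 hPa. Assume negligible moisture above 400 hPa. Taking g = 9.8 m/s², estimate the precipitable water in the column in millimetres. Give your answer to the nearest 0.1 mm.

Precipitable water is the column-integrated vapour mass per unit area: PW = (1/g) Σ q̄ Δp, with q in kg/kg and Δp in Pa (1 kg/m² of water = 1 mm).
Layer 1013–870 hPa: Δp = 143 hPa = 14300 Pa, q̄ = 0.012 kg/kg → 0.012 × 14300 / 9.8 = 17.51 mm
Layer 870–780 hPa: Δp = 90 hPa = 9000 Pa, q̄ = 0.0083 kg/kg → 0.0083 × 9000 / 9.8 = 7.62 mm
Layer 780–730 hPa: Δp = 50 hPa = 5000 Pa, q̄ = 0.006 kg/kg → 0.006 × 5000 / 9.8 = 3.06 mm
Layer 730–570 hPa: Δp = 160 hPa = 16000 Pa, q̄ = 0.0026 kg/kg → 0.0026 × 16000 / 9.8 = 4.24 mm
Layer 570–400 hPa: Δp = 170 hPa = 17000 Pa, q̄ = 0.0012 kg/kg → 0.0012 × 17000 / 9.8 = 2.08 mm
PW = 17.51 + 7.62 + 3.06 + 4.24 + 2.08 = 34.51 ≈ 34.5 mm.

PW ≈ 34.5 mm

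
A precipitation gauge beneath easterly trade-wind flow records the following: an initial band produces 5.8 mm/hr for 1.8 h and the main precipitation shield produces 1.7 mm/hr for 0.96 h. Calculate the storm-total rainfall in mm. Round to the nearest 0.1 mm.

total ≈ 12.1 mm

Total = Σ Rᵢ Δtᵢ = 5.8 × 1.8 + 1.7 × 0.96
      = 10.44 + 1.632 = 12.1 mm.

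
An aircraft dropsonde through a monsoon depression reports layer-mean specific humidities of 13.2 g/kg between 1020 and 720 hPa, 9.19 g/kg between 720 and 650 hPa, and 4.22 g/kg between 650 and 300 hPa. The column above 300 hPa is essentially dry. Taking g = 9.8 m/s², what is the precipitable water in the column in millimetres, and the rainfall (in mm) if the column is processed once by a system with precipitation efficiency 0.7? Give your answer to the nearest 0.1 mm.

PW ≈ 62.0 mm; rainfall ≈ 43.4 mm

Precipitable water is the column-integrated vapour mass per unit area: PW = (1/g) Σ q̄ Δp, with q in kg/kg and Δp in Pa (1 kg/m² of water = 1 mm).
Layer 1020–720 hPa: Δp = 300 hPa = 30000 Pa, q̄ = 0.0132 kg/kg → 0.0132 × 30000 / 9.8 = 40.41 mm
Layer 720–650 hPa: Δp = 70 hPa = 7000 Pa, q̄ = 0.00919 kg/kg → 0.00919 × 7000 / 9.8 = 6.56 mm
Layer 650–300 hPa: Δp = 350 hPa = 35000 Pa, q̄ = 0.00422 kg/kg → 0.00422 × 35000 / 9.8 = 15.07 mm
PW = 40.41 + 6.56 + 15.07 = 62.04 ≈ 62.0 mm.
Rainfall = ε × PW = 0.7 × 62.0 = 43.4 mm.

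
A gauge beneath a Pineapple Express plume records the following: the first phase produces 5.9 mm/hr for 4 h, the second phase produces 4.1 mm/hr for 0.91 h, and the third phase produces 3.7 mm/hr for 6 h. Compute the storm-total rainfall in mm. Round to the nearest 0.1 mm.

Total = Σ Rᵢ Δtᵢ = 5.9 × 4 + 4.1 × 0.91 + 3.7 × 6
      = 23.6 + 3.731 + 22.2 = 49.5 mm.

total ≈ 49.5 mm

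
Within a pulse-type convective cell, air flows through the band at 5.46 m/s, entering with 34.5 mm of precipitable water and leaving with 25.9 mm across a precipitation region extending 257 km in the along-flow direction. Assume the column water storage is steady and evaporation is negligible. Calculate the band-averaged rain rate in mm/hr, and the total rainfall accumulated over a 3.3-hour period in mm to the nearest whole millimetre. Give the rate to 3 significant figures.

R ≈ 0.658 mm/hr; total ≈ 2 mm

Column moisture flux per unit crosswind length is F = V × PW.
Inflow: F_in = 5.46 × 34.5 = 188.37 mm·m/s
Outflow: F_out = 5.46 × 25.9 = 141.414 mm·m/s
Steady-state rate R = (F_in − F_out)/L = (188.37 − 141.414) / 257000 m = 1.827e-04 mm/s.
R = 1.827e-04 × 3600 = 0.658 mm/hr.
Over 3.3 h: total = 0.658 × 3.3 = 2.1714 ≈ 2 mm.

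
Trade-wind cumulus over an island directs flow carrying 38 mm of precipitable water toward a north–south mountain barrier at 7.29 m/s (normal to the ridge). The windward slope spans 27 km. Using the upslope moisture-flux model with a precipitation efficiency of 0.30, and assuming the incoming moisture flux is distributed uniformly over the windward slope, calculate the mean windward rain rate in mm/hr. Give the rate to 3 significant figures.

Incoming column moisture flux per unit ridge length: F = V × PW = 7.29 × 38 = 277.02 mm·m/s.
Spread over the 27 km slope with efficiency ε = 0.30: R = ε·F/W = 0.30 × 277.02 / 27000 m = 3.078e-03 mm/s.
R = 3.078e-03 × 3600 = 11.1 mm/hr.

R ≈ 11.1 mm/hr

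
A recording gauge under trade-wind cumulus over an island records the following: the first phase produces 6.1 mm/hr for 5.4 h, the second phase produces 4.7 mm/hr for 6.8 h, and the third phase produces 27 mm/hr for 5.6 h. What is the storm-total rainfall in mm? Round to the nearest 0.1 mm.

Total = Σ Rᵢ Δtᵢ = 6.1 × 5.4 + 4.7 × 6.8 + 27 × 5.6
      = 32.94 + 31.96 + 151.2 = 216.1 mm.

total ≈ 216.1 mm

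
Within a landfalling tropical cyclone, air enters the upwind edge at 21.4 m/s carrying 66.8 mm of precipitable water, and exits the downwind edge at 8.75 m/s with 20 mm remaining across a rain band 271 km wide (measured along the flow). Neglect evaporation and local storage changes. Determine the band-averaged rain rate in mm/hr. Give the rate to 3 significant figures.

Column moisture flux per unit crosswind length is F = V × PW.
Inflow: F_in = 21.4 × 66.8 = 1429.52 mm·m/s
Outflow: F_out = 8.75 × 20 = 175 mm·m/s
Steady-state rate R = (F_in − F_out)/L = (1429.52 − 175) / 271000 m = 4.629e-03 mm/s.
R = 4.629e-03 × 3600 = 16.7 mm/hr.

R ≈ 16.7 mm/hr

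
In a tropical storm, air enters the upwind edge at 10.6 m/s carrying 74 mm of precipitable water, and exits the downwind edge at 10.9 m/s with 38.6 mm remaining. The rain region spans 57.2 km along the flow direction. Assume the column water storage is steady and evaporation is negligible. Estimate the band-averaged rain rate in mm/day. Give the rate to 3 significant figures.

R ≈ 549 mm/day

Column moisture flux per unit crosswind length is F = V × PW.
Inflow: F_in = 10.6 × 74 = 784.4 mm·m/s
Outflow: F_out = 10.9 × 38.6 = 420.74 mm·m/s
Steady-state rate R = (F_in − F_out)/L = (784.4 − 420.74) / 57200 m = 6.358e-03 mm/s.
R = 6.358e-03 × 3600 × 24 = 549 mm/day.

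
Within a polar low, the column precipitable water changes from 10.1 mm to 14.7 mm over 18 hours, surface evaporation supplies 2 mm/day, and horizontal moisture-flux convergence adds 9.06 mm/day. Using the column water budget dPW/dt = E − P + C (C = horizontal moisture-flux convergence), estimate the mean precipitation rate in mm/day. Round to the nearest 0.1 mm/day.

P ≈ 4.9 mm/day

dPW/dt = (14.7 − 10.1) mm / (18/24 day) = +6.133 mm/day.
P = E + C − dPW/dt = 2 + (9.06) − (+6.133) = 4.9 mm/day.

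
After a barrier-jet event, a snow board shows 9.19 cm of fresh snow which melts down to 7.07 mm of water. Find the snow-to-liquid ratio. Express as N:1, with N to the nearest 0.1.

Ratio = snow depth / SWE = 91.9 mm / 7.07 mm = 13.0, i.e. 13.0:1.

ratio ≈ 13.0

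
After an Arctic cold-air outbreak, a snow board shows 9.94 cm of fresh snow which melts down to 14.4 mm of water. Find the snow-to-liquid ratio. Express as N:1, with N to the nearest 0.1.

Ratio = snow depth / SWE = 99.4 mm / 14.4 mm = 6.9, i.e. 6.9:1.

ratio ≈ 6.9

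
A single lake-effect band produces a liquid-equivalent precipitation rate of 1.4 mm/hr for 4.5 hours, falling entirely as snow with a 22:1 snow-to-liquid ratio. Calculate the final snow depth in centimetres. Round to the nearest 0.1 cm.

snow depth ≈ 13.9 cm

Liquid-equivalent depth = 1.4 × 4.5 = 6.3 mm.
Snow depth = 6.3 mm × 22 = 138.6 mm = 13.9 cm.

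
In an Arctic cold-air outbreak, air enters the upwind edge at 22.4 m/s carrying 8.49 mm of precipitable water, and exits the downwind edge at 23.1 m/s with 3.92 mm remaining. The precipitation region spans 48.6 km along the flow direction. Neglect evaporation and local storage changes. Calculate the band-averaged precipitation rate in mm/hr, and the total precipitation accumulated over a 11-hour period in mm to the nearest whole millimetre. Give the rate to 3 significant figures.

Column moisture flux per unit crosswind length is F = V × PW.
Inflow: F_in = 22.4 × 8.49 = 190.176 mm·m/s
Outflow: F_out = 23.1 × 3.92 = 90.552 mm·m/s
Steady-state rate R = (F_in − F_out)/L = (190.176 − 90.552) / 48600 m = 2.050e-03 mm/s.
R = 2.050e-03 × 3600 = 7.38 mm/hr.
Over 11 h: total = 7.38 × 11 = 81.18 ≈ 81 mm.

R ≈ 7.38 mm/hr; total ≈ 81 mm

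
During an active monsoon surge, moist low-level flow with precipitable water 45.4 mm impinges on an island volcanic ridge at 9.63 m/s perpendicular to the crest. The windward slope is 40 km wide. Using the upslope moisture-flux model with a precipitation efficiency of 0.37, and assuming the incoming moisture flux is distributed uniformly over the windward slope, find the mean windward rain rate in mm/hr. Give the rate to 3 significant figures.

R ≈ 14.6 mm/hr

Incoming column moisture flux per unit ridge length: F = V × PW = 9.63 × 45.4 = 437.202 mm·m/s.
Spread over the 40 km slope with efficiency ε = 0.37: R = ε·F/W = 0.37 × 437.202 / 40000 m = 4.044e-03 mm/s.
R = 4.044e-03 × 3600 = 14.6 mm/hr.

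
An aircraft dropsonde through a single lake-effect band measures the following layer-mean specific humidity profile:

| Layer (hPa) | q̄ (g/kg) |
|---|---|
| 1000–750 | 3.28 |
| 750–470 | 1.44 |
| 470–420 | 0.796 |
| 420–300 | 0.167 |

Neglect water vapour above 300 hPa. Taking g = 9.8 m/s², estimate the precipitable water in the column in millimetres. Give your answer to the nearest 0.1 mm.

Precipitable water is the column-integrated vapour mass per unit area: PW = (1/g) Σ q̄ Δp, with q in kg/kg and Δp in Pa (1 kg/m² of water = 1 mm).
Layer 1000–750 hPa: Δp = 250 hPa = 25000 Pa, q̄ = 0.00328 kg/kg → 0.00328 × 25000 / 9.8 = 8.37 mm
Layer 750–470 hPa: Δp = 280 hPa = 28000 Pa, q̄ = 0.00144 kg/kg → 0.00144 × 28000 / 9.8 = 4.11 mm
Layer 470–420 hPa: Δp = 50 hPa = 5000 Pa, q̄ = 0.000796 kg/kg → 0.000796 × 5000 / 9.8 = 0.41 mm
Layer 420–300 hPa: Δp = 120 hPa = 12000 Pa, q̄ = 0.000167 kg/kg → 0.000167 × 12000 / 9.8 = 0.20 mm
PW = 8.37 + 4.11 + 0.41 + 0.20 = 13.09 ≈ 13.1 mm.

PW ≈ 13.1 mm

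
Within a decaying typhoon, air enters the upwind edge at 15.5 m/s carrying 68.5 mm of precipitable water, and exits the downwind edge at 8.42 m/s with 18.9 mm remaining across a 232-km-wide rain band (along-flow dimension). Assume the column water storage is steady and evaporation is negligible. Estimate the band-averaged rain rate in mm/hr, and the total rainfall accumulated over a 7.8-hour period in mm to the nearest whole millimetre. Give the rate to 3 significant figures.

R ≈ 14.0 mm/hr; total ≈ 109 mm

Column moisture flux per unit crosswind length is F = V × PW.
Inflow: F_in = 15.5 × 68.5 = 1061.75 mm·m/s
Outflow: F_out = 8.42 × 18.9 = 159.138 mm·m/s
Steady-state rate R = (F_in − F_out)/L = (1061.75 − 159.138) / 232000 m = 3.891e-03 mm/s.
R = 3.891e-03 × 3600 = 14.0 mm/hr.
Over 7.8 h: total = 14.0 × 7.8 = 109.2 ≈ 109 mm.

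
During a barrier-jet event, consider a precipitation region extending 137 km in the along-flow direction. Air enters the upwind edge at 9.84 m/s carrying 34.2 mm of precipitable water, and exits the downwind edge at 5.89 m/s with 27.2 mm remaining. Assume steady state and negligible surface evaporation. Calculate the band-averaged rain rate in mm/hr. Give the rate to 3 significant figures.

Column moisture flux per unit crosswind length is F = V × PW.
Inflow: F_in = 9.84 × 34.2 = 336.528 mm·m/s
Outflow: F_out = 5.89 × 27.2 = 160.208 mm·m/s
Steady-state rate R = (F_in − F_out)/L = (336.528 − 160.208) / 137000 m = 1.287e-03 mm/s.
R = 1.287e-03 × 3600 = 4.63 mm/hr.

R ≈ 4.63 mm/hr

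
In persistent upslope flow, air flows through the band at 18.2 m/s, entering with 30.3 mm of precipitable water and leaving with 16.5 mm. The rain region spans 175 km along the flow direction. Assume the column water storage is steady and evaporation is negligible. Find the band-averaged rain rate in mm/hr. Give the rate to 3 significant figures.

R ≈ 5.17 mm/hr

Column moisture flux per unit crosswind length is F = V × PW.
Inflow: F_in = 18.2 × 30.3 = 551.46 mm·m/s
Outflow: F_out = 18.2 × 16.5 = 300.3 mm·m/s
Steady-state rate R = (F_in − F_out)/L = (551.46 − 300.3) / 175000 m = 1.435e-03 mm/s.
R = 1.435e-03 × 3600 = 5.17 mm/hr.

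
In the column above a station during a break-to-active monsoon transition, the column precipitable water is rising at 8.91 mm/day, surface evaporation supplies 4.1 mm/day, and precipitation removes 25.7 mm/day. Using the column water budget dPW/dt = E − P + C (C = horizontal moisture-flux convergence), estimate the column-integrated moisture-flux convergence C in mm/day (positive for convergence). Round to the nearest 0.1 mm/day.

dPW/dt = +8.91 mm/day.
C = dPW/dt − E + P = (+8.91) − 4.1 + 25.7 = 30.5 mm/day.

C ≈ 30.5 mm/day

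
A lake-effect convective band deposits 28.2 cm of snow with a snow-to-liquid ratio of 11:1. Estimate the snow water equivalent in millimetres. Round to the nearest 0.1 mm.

SWE = snow depth / ratio = 28.2 cm / 11 = 2.564 cm = 25.6 mm.

SWE ≈ 25.6 mm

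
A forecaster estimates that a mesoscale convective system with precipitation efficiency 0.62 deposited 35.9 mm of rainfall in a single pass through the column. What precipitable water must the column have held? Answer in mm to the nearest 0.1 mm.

PW ≈ 57.9 mm

PW = rainfall / ε = 35.9 / 0.62 = 57.9 mm.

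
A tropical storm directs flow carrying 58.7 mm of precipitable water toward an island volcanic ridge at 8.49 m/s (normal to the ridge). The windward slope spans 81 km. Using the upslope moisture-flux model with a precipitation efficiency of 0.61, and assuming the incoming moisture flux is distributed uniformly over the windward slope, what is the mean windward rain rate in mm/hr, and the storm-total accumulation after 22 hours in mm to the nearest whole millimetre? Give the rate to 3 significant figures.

Incoming column moisture flux per unit ridge length: F = V × PW = 8.49 × 58.7 = 498.363 mm·m/s.
Spread over the 81 km slope with efficiency ε = 0.61: R = ε·F/W = 0.61 × 498.363 / 81000 m = 3.753e-03 mm/s.
R = 3.753e-03 × 3600 = 13.5 mm/hr.
Over 22 h: total = 13.5 × 22 = 297 mm.

R ≈ 13.5 mm/hr; total ≈ 297 mm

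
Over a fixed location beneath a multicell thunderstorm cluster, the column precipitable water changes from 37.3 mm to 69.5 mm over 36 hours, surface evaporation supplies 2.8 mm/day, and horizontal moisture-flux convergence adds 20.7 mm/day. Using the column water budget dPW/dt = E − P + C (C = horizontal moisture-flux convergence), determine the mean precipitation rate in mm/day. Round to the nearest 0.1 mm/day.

dPW/dt = (69.5 − 37.3) mm / (36/24 day) = +21.467 mm/day.
P = E + C − dPW/dt = 2.8 + (20.7) − (+21.467) = 2.0 mm/day.

P ≈ 2.0 mm/day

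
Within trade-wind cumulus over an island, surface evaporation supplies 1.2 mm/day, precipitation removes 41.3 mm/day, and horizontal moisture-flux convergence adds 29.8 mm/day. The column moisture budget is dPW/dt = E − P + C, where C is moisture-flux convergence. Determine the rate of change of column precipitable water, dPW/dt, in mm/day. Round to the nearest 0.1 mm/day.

dPW/dt ≈ -10.3 mm/day

dPW/dt = E − P + C = 1.2 − 41.3 + (29.8) = -10.3 mm/day.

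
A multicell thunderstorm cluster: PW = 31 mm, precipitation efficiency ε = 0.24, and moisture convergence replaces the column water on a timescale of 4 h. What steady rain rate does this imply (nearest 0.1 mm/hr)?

R ≈ 1.9 mm/hr

Each overturning extracts ε × PW = 0.24 × 31 = 7.44 mm.
Rate = ε·PW / τ = 7.44 / 4 h = 1.9 mm/hr.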